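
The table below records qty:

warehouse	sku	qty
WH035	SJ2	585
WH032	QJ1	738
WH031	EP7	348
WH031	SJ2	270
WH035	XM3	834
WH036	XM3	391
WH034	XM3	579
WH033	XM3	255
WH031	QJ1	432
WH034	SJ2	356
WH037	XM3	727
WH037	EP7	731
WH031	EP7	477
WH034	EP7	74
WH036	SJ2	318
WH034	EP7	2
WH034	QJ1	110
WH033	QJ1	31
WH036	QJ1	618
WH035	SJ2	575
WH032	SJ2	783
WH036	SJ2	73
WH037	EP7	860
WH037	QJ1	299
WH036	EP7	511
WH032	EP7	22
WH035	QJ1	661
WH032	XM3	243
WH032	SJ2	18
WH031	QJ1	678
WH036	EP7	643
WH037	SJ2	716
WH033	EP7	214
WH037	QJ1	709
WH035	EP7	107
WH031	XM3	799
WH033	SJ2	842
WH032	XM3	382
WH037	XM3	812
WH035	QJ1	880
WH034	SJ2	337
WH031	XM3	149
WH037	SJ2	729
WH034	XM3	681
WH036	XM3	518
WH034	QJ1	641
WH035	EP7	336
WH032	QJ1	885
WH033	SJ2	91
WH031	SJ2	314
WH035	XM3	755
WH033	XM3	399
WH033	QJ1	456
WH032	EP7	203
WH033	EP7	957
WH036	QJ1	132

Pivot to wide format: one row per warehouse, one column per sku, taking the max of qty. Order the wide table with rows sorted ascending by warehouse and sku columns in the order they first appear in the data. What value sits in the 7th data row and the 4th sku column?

812

With rows sorted ascending by warehouse, row 7 is warehouse=WH037. sku columns in first-appearance order: SJ2, QJ1, EP7, XM3; column 4 is XM3.
Long rows with warehouse=WH037, sku=XM3: max(727, 812) = 812.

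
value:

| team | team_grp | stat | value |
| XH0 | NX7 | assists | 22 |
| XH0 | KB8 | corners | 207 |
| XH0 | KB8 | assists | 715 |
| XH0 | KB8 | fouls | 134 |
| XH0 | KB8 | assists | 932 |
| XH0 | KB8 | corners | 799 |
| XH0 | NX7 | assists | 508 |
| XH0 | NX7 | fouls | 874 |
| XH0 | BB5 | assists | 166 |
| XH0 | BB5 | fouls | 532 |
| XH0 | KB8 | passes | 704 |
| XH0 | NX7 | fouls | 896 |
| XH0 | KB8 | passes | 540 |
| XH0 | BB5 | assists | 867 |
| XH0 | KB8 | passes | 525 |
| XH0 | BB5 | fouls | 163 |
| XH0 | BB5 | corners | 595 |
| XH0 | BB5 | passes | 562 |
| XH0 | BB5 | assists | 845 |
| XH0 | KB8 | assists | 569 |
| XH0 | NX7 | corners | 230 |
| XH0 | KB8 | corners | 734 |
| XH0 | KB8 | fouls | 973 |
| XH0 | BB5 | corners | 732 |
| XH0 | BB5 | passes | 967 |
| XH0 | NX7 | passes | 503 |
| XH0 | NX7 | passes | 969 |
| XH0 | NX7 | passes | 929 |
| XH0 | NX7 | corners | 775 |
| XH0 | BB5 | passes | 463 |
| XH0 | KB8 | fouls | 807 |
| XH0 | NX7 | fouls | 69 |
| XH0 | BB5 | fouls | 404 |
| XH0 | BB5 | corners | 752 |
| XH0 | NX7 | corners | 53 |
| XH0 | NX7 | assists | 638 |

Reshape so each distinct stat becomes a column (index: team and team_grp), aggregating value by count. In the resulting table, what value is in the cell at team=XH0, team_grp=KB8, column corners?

3

Rows with team=XH0, team_grp=KB8 and stat=corners: value values are 207, 799, 734.
3 rows match — count = 3.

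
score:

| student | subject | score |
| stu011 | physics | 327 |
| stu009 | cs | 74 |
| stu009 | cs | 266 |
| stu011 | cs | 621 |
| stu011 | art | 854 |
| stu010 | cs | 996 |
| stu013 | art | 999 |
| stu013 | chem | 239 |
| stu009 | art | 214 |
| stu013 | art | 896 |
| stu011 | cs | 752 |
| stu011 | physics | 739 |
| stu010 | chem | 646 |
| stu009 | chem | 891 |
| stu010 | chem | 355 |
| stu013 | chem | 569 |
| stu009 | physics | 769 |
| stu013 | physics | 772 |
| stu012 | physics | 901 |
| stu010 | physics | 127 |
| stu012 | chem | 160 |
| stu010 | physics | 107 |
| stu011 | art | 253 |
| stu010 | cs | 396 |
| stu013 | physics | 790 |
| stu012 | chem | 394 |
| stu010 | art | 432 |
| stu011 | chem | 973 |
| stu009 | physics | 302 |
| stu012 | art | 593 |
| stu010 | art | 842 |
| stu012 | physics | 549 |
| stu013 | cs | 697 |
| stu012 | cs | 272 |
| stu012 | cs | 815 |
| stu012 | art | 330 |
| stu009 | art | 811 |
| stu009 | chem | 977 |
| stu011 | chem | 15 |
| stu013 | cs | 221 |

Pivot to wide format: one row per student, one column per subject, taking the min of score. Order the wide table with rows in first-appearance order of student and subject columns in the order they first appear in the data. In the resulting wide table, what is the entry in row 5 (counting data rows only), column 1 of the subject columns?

549

With rows in first-appearance order of student, row 5 is student=stu012. subject columns in first-appearance order: physics, cs, art, chem; column 1 is physics.
Long rows with student=stu012, subject=physics: min(901, 549) = 549.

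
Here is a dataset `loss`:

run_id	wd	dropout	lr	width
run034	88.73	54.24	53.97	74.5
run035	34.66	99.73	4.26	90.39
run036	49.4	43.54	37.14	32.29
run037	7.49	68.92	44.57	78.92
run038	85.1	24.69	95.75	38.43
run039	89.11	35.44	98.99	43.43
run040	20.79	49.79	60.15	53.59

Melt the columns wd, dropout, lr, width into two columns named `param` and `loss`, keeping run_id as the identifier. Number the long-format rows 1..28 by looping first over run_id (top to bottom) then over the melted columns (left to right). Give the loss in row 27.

60.15

28 rows total (7 × 4). Row 27: index ⌊(27-1)/4⌋ = 6 into run_id → run040; (27-1) mod 4 = 2 into the melted columns → lr.
So row 27 is (run040, lr, 60.15); loss = 60.15.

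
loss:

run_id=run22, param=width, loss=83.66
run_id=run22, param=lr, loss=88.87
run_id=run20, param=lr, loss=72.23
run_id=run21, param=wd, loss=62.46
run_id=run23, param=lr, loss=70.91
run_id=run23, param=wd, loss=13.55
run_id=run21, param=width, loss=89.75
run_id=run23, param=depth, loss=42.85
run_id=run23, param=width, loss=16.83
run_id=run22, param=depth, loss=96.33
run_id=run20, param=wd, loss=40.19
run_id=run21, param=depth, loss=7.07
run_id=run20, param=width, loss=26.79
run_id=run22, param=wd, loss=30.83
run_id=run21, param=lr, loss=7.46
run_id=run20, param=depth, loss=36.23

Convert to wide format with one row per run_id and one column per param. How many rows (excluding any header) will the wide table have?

4 distinct run_id values → 4 rows.

4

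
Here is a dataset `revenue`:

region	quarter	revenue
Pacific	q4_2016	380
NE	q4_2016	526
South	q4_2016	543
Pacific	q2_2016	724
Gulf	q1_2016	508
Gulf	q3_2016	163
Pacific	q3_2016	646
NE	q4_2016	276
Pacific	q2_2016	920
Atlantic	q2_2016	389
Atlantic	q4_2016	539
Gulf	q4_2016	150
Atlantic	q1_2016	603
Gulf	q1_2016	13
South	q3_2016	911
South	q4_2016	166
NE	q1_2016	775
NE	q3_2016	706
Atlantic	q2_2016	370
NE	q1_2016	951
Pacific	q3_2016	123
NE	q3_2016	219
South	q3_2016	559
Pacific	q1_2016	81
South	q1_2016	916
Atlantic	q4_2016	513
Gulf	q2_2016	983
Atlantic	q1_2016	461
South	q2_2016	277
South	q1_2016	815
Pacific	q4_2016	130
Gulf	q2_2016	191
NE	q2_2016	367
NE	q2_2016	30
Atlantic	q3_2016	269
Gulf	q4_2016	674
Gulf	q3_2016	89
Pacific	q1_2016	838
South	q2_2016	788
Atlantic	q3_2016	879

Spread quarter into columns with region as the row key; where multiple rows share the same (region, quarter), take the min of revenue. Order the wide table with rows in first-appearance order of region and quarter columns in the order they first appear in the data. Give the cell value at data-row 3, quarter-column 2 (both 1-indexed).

With rows in first-appearance order of region, row 3 is region=South. quarter columns in first-appearance order: q4_2016, q2_2016, q1_2016, q3_2016; column 2 is q2_2016.
Long rows with region=South, quarter=q2_2016: min(277, 788) = 277.

277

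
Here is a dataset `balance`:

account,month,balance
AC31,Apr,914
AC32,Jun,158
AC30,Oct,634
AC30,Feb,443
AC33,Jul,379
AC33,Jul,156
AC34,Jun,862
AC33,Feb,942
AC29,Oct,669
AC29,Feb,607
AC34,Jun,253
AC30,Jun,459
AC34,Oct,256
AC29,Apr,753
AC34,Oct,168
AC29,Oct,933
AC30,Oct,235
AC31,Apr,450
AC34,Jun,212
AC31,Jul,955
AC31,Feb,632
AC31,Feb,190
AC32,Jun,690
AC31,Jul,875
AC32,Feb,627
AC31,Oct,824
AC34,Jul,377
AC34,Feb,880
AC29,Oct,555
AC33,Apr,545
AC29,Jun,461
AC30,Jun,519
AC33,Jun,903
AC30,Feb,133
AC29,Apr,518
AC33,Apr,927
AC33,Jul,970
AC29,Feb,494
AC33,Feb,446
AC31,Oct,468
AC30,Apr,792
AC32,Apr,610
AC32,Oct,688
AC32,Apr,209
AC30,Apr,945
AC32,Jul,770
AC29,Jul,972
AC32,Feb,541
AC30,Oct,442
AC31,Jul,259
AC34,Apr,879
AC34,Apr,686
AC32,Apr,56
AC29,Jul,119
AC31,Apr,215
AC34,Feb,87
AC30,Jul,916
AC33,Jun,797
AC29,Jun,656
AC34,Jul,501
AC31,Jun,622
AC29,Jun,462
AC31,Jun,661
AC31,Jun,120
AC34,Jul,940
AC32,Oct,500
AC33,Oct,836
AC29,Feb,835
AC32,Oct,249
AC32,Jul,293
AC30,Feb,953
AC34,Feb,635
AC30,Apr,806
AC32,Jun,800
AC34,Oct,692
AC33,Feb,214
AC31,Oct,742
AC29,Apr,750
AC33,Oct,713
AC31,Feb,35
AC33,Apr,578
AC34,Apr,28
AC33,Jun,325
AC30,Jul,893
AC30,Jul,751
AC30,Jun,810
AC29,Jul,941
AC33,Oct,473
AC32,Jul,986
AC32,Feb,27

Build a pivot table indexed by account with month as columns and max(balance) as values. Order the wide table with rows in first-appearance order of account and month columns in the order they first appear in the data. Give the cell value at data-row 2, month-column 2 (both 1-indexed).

800

With rows in first-appearance order of account, row 2 is account=AC32. month columns in first-appearance order: Apr, Jun, Oct, Feb, Jul; column 2 is Jun.
Long rows with account=AC32, month=Jun: max(158, 690, 800) = 800.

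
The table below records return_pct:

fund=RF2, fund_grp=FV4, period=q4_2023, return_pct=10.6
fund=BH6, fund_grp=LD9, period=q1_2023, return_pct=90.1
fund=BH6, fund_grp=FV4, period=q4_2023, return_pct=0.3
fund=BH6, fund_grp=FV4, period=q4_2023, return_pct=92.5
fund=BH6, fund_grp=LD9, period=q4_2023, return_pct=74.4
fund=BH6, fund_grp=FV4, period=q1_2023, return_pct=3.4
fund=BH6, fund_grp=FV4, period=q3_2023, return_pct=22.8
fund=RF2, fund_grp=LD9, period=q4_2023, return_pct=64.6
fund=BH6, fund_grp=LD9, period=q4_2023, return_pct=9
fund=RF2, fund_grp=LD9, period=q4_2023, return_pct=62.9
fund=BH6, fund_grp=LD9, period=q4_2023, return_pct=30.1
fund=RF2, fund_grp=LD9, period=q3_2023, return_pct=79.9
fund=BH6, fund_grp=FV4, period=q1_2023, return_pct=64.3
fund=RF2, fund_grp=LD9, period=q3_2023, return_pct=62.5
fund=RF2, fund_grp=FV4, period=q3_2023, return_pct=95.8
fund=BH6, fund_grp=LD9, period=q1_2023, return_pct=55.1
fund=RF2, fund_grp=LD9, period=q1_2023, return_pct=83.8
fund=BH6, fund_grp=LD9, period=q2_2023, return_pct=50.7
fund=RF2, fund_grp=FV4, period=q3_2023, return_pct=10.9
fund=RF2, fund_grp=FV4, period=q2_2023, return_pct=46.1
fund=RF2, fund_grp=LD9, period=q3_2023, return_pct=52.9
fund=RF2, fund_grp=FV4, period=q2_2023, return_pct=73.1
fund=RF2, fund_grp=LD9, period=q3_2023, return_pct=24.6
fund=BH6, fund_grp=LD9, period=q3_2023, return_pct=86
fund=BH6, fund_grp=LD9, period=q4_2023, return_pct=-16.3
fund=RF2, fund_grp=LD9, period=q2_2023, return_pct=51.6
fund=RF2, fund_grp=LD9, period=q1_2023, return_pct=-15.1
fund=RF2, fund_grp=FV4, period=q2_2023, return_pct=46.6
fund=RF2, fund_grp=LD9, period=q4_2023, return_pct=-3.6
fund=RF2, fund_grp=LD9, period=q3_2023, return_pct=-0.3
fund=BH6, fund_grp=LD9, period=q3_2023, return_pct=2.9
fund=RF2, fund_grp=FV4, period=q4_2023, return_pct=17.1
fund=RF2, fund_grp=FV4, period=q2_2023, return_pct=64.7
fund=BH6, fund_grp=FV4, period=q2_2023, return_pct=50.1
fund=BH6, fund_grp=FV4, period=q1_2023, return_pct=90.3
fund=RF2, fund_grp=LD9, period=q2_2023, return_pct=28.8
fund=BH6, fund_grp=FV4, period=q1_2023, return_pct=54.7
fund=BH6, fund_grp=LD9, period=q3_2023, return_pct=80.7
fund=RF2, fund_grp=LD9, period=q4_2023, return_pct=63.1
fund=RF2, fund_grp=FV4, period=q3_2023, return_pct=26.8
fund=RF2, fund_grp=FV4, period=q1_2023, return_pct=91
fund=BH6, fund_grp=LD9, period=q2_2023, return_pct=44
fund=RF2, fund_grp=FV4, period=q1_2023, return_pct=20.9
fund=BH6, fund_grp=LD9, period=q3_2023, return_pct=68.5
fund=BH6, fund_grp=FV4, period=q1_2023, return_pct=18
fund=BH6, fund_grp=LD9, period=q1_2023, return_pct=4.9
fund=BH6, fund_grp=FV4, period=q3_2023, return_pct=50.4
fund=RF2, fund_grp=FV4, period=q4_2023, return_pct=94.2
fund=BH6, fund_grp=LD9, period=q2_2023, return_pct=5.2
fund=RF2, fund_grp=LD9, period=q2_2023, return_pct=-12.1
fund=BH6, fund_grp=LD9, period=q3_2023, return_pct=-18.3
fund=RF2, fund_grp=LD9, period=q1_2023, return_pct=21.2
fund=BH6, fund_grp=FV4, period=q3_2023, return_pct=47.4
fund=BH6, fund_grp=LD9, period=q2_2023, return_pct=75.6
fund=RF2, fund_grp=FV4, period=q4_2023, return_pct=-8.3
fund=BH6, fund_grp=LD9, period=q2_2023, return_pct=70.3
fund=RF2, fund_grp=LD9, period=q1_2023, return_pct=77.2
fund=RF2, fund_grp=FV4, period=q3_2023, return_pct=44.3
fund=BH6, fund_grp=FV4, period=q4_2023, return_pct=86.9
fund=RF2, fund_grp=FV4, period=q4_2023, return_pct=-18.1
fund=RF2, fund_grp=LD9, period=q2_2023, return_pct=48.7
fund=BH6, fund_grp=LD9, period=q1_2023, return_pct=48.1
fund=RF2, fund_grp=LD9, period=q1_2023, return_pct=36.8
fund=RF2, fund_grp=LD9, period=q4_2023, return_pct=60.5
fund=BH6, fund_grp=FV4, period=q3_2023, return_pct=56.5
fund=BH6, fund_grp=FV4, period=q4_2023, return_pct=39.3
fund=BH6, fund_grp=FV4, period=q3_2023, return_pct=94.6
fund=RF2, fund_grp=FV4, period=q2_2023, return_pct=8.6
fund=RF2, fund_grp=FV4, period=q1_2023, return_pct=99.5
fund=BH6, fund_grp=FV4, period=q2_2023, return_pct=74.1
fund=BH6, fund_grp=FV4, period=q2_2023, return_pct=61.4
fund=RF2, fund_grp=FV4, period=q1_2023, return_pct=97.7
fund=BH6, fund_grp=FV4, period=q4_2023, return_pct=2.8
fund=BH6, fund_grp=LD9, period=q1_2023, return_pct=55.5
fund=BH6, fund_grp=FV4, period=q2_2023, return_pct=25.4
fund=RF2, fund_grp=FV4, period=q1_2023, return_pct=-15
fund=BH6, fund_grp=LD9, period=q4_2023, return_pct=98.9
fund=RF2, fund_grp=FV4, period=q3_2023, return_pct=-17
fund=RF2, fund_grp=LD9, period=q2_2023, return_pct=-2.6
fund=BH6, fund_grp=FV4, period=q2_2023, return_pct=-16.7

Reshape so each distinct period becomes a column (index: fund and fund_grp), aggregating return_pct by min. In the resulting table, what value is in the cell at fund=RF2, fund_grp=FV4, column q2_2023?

8.6

Rows with fund=RF2, fund_grp=FV4 and period=q2_2023: return_pct values are 46.1, 73.1, 46.6, 64.7, 8.6.
min(46.1, 73.1, 46.6, 64.7, 8.6) = 8.6.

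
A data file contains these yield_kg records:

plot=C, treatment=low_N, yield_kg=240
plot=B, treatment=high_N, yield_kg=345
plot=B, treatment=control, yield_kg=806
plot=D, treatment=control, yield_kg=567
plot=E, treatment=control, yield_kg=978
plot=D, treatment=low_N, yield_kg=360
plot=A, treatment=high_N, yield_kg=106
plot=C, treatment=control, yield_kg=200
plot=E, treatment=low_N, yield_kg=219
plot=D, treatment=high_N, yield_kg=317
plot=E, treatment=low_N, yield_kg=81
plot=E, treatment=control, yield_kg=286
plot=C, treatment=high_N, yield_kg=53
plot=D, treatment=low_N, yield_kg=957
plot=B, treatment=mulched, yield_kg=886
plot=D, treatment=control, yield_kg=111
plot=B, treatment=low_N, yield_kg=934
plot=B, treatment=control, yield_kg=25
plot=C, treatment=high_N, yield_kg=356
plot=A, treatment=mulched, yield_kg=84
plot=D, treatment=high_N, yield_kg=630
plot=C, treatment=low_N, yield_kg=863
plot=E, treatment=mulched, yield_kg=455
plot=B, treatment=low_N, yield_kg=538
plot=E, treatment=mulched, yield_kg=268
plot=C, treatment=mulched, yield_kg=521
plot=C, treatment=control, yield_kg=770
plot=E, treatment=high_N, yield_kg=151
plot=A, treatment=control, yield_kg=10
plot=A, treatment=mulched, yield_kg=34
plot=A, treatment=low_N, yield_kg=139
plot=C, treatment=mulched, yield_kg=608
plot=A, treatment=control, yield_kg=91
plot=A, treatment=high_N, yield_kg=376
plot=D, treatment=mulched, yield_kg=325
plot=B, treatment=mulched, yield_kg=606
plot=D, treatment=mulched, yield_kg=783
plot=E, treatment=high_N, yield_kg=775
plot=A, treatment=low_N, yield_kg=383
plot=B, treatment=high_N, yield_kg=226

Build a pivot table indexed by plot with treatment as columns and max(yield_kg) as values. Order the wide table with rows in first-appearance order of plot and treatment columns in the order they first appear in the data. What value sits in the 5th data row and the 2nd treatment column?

With rows in first-appearance order of plot, row 5 is plot=A. treatment columns in first-appearance order: low_N, high_N, control, mulched; column 2 is high_N.
Long rows with plot=A, treatment=high_N: max(106, 376) = 376.

376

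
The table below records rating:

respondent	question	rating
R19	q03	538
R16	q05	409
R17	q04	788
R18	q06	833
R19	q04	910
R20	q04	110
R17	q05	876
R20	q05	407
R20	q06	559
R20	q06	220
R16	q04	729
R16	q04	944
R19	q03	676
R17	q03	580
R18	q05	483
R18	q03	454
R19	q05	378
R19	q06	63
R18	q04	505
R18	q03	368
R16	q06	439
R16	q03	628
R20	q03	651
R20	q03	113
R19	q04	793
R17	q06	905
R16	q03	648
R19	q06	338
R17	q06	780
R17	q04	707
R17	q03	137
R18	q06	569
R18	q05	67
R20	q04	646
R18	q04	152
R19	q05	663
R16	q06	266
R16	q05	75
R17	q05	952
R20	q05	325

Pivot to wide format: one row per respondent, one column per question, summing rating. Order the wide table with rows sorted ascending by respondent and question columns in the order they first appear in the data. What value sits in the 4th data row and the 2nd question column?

1041

With rows sorted ascending by respondent, row 4 is respondent=R19. question columns in first-appearance order: q03, q05, q04, q06; column 2 is q05.
Long rows with respondent=R19, question=q05: 378 + 663 = 1041.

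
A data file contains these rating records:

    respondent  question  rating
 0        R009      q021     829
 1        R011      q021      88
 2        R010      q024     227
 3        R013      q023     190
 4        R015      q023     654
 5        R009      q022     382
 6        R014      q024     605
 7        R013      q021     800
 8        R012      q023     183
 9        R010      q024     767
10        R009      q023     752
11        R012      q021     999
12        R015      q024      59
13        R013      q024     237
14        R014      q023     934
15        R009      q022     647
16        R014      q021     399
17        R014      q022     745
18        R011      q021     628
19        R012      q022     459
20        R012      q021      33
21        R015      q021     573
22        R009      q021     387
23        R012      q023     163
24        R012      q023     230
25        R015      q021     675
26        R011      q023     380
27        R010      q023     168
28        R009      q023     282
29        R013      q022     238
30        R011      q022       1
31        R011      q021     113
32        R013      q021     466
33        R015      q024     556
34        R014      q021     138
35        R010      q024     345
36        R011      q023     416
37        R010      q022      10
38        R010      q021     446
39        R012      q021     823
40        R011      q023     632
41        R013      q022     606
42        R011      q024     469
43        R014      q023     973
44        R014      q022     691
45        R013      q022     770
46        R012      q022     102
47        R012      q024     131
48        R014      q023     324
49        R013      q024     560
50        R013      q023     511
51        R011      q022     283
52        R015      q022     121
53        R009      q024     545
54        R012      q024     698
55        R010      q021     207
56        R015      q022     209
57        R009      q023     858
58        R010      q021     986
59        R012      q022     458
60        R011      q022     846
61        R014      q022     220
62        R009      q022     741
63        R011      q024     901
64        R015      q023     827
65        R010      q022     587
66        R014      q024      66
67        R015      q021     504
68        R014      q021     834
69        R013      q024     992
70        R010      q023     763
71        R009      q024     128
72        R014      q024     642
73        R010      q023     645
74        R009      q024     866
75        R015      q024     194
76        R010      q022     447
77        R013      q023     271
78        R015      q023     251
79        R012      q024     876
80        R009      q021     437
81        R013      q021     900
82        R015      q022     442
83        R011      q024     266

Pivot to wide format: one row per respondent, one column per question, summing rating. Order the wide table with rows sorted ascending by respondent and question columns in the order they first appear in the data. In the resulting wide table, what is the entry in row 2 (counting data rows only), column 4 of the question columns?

1044

With rows sorted ascending by respondent, row 2 is respondent=R010. question columns in first-appearance order: q021, q024, q023, q022; column 4 is q022.
Long rows with respondent=R010, question=q022: 10 + 587 + 447 = 1044.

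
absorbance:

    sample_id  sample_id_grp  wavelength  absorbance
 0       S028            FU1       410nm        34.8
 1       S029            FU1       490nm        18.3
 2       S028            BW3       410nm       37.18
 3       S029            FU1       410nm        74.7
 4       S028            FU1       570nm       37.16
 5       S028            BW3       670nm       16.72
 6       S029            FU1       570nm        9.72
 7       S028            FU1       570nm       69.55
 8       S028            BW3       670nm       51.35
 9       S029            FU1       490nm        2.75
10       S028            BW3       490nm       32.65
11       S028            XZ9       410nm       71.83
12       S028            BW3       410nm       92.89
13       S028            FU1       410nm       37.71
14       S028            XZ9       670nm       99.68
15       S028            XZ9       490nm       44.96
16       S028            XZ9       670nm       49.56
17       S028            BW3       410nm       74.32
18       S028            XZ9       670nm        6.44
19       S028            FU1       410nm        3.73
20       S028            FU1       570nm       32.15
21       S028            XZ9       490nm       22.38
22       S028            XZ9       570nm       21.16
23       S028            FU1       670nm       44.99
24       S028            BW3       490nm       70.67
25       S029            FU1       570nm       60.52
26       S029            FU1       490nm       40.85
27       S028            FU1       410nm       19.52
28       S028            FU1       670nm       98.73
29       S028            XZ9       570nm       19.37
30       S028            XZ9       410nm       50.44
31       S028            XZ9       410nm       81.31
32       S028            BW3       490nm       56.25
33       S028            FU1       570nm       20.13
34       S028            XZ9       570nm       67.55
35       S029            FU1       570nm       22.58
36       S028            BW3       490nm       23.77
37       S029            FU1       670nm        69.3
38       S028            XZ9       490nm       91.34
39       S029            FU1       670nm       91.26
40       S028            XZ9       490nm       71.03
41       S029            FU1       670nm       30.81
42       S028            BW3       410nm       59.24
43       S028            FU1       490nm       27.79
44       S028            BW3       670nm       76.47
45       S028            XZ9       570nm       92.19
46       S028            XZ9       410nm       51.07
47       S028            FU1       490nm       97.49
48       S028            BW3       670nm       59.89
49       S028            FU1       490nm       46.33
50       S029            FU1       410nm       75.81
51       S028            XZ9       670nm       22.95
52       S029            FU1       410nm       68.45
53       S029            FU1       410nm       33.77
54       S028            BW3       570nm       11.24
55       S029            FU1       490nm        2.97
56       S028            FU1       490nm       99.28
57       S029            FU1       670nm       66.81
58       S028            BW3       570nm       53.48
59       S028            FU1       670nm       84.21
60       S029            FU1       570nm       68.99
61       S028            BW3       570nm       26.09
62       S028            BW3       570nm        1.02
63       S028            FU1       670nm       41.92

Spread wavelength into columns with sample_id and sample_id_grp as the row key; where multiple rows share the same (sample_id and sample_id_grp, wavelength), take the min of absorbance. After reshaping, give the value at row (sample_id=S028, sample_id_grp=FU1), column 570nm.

Rows with sample_id=S028, sample_id_grp=FU1 and wavelength=570nm: absorbance values are 37.16, 69.55, 32.15, 20.13.
min(37.16, 69.55, 32.15, 20.13) = 20.13.

20.13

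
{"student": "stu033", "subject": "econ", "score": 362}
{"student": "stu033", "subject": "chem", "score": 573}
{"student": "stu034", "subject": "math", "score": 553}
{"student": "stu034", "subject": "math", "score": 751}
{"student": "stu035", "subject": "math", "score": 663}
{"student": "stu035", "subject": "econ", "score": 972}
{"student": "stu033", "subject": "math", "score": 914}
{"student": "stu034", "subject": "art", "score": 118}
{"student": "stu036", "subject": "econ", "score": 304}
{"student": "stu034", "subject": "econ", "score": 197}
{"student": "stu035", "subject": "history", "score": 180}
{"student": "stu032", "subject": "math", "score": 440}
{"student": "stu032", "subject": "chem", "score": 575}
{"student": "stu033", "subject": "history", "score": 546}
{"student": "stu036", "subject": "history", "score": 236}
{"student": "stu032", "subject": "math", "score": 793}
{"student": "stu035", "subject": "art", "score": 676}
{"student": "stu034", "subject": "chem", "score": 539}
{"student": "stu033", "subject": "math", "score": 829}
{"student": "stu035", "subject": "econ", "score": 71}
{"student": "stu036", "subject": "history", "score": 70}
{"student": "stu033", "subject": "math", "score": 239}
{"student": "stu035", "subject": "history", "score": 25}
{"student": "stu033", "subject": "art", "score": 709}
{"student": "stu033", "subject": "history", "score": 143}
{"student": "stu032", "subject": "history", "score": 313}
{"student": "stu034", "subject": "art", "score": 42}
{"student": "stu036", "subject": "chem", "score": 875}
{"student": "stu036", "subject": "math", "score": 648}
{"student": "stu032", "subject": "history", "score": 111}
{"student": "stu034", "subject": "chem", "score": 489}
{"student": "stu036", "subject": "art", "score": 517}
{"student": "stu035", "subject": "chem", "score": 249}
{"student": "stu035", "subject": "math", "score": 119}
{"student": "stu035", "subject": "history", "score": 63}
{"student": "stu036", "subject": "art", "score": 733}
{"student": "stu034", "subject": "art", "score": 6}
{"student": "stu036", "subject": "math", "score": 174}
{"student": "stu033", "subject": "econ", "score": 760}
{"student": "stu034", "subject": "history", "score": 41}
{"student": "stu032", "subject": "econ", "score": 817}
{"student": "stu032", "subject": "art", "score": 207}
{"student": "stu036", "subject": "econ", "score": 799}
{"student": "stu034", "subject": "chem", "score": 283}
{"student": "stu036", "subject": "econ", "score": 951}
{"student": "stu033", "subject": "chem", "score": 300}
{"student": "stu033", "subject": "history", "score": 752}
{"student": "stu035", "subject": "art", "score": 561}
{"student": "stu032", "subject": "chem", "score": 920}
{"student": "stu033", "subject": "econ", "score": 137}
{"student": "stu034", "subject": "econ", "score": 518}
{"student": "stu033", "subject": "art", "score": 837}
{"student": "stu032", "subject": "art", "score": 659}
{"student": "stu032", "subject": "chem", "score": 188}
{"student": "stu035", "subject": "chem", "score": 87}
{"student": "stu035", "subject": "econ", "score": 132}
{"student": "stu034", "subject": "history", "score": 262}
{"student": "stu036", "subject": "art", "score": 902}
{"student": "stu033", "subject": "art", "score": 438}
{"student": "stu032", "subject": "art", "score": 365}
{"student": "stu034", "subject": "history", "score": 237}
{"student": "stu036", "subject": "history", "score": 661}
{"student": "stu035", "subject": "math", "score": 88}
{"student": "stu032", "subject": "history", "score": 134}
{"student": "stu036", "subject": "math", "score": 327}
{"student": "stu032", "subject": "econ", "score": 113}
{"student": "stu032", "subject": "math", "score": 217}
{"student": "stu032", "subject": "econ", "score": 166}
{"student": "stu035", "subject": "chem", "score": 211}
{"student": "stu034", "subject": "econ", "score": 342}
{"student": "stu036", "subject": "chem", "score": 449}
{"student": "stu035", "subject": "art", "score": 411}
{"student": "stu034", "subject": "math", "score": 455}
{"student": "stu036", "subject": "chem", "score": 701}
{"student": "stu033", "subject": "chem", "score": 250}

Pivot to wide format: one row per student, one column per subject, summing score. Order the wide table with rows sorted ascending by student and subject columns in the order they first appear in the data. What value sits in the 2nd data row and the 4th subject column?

1984

With rows sorted ascending by student, row 2 is student=stu033. subject columns in first-appearance order: econ, chem, math, art, history; column 4 is art.
Long rows with student=stu033, subject=art: 709 + 837 + 438 = 1984.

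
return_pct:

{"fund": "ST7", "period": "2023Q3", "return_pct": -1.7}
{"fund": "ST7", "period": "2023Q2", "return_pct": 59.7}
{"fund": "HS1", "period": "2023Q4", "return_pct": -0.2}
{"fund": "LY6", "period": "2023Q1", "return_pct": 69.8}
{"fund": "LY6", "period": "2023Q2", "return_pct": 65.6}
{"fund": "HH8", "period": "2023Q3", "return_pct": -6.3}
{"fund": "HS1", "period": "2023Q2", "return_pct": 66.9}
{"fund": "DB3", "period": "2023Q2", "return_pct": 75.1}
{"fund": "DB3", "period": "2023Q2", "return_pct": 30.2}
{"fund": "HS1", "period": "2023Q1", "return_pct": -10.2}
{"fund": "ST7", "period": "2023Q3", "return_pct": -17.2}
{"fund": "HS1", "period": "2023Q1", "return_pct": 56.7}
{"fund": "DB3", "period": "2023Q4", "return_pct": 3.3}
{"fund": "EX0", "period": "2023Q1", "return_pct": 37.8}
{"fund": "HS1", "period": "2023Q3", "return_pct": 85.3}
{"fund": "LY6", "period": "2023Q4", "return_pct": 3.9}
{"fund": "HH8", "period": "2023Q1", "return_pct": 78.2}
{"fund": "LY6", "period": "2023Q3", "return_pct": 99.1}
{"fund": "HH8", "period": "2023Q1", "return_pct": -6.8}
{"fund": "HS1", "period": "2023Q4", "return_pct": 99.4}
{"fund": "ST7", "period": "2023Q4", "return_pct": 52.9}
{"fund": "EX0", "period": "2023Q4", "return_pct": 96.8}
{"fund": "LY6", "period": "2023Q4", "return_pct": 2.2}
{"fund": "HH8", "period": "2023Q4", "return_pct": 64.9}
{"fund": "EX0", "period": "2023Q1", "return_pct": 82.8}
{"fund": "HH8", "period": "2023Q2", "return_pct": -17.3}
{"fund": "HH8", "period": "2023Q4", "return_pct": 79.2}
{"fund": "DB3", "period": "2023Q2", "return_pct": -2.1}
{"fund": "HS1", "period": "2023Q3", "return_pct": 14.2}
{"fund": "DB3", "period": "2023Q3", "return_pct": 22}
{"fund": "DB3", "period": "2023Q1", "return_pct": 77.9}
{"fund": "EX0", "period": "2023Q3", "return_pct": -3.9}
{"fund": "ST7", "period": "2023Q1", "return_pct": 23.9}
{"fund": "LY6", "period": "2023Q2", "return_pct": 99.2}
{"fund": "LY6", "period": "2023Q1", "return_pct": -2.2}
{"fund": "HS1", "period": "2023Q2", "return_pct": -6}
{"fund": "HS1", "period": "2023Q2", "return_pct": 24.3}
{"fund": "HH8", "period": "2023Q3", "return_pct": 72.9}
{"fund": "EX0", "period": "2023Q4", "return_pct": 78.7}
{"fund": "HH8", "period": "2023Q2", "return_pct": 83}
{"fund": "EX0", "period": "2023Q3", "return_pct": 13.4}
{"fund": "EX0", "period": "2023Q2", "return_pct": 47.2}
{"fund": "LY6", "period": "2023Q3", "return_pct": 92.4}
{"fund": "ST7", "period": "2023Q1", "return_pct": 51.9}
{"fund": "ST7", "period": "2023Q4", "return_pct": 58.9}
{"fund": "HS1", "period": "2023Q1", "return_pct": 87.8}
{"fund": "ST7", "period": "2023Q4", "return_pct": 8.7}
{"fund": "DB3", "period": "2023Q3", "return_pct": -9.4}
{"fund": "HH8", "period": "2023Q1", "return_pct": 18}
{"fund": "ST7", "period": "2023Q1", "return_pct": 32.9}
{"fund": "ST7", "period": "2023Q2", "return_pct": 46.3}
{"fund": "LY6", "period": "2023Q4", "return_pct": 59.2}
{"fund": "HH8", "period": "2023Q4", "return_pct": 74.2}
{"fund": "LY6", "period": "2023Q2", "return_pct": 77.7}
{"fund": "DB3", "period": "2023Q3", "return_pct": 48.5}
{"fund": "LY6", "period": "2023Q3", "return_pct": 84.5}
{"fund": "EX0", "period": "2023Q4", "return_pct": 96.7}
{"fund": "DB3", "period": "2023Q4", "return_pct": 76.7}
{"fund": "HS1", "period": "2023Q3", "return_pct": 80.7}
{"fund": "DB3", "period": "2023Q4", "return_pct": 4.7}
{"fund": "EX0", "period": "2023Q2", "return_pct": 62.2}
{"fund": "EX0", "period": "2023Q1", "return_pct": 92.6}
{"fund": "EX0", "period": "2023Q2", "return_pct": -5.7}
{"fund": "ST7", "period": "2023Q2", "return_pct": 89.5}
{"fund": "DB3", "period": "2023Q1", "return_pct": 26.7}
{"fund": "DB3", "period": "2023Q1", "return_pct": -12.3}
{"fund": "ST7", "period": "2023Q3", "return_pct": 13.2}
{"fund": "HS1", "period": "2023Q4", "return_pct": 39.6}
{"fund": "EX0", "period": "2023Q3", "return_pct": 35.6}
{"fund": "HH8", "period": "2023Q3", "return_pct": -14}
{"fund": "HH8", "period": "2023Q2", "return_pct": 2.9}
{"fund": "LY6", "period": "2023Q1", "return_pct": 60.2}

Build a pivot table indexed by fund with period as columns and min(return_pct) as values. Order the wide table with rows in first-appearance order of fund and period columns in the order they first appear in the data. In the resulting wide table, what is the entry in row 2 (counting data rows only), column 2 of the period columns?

With rows in first-appearance order of fund, row 2 is fund=HS1. period columns in first-appearance order: 2023Q3, 2023Q2, 2023Q4, 2023Q1; column 2 is 2023Q2.
Long rows with fund=HS1, period=2023Q2: min(66.9, -6, 24.3) = -6.

-6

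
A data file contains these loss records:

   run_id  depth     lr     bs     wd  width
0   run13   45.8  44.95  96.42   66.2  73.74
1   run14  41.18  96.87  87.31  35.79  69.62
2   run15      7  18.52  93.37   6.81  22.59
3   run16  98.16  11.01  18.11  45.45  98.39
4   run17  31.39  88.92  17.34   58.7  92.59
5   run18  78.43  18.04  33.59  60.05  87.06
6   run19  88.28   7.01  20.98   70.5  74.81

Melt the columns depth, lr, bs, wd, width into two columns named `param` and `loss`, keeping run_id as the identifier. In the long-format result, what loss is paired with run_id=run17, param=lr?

Unpivoting turns each (run_id, wide-column) pair into one long row.
The wide cell at row run17, column lr holds 88.92, so the long row (run17, lr) has loss=88.92.

88.92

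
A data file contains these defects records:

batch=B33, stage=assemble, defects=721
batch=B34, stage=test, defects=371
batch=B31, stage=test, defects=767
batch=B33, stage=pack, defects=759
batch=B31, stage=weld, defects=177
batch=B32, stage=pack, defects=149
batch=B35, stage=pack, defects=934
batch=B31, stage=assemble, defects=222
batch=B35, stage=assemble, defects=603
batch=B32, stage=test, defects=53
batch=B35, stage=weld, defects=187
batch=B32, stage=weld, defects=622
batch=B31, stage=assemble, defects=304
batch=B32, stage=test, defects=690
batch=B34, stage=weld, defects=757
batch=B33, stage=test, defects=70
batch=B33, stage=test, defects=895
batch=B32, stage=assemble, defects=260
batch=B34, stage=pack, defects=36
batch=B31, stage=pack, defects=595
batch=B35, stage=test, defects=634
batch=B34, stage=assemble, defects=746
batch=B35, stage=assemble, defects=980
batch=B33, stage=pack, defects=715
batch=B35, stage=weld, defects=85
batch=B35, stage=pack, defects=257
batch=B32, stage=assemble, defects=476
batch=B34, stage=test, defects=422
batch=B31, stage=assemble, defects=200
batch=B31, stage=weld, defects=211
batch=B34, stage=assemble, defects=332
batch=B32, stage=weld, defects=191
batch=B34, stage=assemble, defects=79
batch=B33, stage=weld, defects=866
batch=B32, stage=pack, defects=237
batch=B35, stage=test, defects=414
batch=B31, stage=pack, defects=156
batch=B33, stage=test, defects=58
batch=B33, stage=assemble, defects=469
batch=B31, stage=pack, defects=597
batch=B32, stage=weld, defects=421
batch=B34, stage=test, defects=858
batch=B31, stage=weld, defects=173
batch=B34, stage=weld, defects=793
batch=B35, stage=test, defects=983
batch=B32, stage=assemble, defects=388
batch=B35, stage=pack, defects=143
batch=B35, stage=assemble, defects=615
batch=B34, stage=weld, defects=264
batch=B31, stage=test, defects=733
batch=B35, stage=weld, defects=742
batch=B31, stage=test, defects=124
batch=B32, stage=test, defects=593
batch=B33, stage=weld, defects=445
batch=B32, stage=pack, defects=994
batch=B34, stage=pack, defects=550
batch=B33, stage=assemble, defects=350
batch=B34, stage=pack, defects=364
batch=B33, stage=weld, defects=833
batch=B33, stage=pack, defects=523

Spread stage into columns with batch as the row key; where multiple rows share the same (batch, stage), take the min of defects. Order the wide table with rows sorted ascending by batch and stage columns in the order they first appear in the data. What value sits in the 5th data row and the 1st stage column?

603

With rows sorted ascending by batch, row 5 is batch=B35. stage columns in first-appearance order: assemble, test, pack, weld; column 1 is assemble.
Long rows with batch=B35, stage=assemble: min(603, 980, 615) = 603.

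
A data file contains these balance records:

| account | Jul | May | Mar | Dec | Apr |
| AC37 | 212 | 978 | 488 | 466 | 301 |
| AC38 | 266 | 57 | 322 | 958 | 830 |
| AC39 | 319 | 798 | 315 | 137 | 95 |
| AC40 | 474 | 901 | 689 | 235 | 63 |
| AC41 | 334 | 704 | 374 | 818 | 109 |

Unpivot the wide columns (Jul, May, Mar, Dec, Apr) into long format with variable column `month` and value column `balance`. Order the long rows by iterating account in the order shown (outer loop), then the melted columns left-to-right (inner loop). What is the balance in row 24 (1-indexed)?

25 rows total (5 × 5). Row 24: index ⌊(24-1)/5⌋ = 4 into account → AC41; (24-1) mod 5 = 3 into the melted columns → Dec.
So row 24 is (AC41, Dec, 818); balance = 818.

818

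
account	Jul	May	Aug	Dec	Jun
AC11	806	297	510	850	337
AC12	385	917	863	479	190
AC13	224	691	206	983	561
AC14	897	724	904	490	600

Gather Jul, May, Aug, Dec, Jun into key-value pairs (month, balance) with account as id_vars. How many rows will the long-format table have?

4 account values × 5 melted columns = 20 rows.

20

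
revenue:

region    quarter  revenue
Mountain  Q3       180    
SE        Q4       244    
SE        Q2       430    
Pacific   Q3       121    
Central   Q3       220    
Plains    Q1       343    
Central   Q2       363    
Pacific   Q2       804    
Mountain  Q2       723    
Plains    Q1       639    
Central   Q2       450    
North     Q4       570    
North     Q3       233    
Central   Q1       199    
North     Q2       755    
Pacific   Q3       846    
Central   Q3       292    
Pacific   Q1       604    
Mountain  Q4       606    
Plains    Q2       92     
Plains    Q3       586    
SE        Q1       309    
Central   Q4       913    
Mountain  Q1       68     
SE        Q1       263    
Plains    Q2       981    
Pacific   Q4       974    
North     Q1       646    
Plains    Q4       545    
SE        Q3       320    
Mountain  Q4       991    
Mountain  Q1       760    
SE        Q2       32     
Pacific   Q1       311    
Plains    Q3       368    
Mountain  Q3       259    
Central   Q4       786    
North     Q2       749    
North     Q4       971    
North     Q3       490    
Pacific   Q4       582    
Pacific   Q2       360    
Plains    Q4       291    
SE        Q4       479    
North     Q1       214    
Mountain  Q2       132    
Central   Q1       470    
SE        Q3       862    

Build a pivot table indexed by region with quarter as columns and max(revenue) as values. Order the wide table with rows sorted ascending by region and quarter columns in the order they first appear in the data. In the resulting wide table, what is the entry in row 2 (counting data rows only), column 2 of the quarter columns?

With rows sorted ascending by region, row 2 is region=Mountain. quarter columns in first-appearance order: Q3, Q4, Q2, Q1; column 2 is Q4.
Long rows with region=Mountain, quarter=Q4: max(606, 991) = 991.

991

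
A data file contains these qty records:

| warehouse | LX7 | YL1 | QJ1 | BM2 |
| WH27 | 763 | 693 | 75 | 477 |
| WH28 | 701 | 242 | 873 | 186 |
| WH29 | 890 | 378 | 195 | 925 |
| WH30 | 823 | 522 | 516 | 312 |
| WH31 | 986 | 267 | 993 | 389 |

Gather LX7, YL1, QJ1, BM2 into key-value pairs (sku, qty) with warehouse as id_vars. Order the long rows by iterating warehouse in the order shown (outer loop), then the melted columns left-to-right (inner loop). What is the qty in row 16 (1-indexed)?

312

20 rows total (5 × 4). Row 16: index ⌊(16-1)/4⌋ = 3 into warehouse → WH30; (16-1) mod 4 = 3 into the melted columns → BM2.
So row 16 is (WH30, BM2, 312); qty = 312.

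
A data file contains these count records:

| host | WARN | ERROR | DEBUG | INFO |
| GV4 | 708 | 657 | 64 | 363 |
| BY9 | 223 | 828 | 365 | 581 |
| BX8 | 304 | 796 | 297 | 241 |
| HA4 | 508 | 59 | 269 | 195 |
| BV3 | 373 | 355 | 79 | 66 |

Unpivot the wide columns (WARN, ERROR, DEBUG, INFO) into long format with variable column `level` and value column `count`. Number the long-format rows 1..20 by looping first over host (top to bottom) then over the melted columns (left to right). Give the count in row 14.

59

20 rows total (5 × 4). Row 14: index ⌊(14-1)/4⌋ = 3 into host → HA4; (14-1) mod 4 = 1 into the melted columns → ERROR.
So row 14 is (HA4, ERROR, 59); count = 59.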